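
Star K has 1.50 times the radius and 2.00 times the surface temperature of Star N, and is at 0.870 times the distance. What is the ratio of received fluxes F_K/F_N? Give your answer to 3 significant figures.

47.6

L_K/L_N = (R_K/R_N)²(T_K/T_N)⁴ = (1.50)² × (2.00)⁴ = 36.00.
F_K/F_N = (L_K/L_N)/(d_K/d_N)² = 36.00 / (0.870)² = 47.56.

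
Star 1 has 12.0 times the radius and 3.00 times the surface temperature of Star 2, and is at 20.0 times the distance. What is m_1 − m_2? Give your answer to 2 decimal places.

L_1/L_2 = (12.0)²(3.00)⁴ = 1.166×10^4.
F_1/F_2 = (L_1/L_2)/(d_1/d_2)² = 1.166×10^4/400.0 = 29.16.
m_1 − m_2 = −2.5 log₁₀(29.16) = -3.66.

-3.66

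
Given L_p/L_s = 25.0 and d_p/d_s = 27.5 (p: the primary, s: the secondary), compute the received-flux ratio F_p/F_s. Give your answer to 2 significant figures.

F = L/(4πd²), so F_p/F_s = (L_p/L_s) / (d_p/d_s)²
= 25.0 / (27.5)² = 25.0 / 756.2 = 0.03306.

0.033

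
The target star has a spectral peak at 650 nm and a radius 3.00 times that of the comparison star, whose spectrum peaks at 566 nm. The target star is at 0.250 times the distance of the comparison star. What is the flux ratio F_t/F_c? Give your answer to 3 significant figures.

82.8

Wien's law: T_t/T_c = λ_c/λ_t = 566/650 = 0.8708.
L_t/L_c = (R_t/R_c)²(T_t/T_c)⁴ = (3.00)²(0.8708)⁴ = 5.174.
F_t/F_c = (L_t/L_c)/(d_t/d_c)² = 5.174/(0.250)² = 82.79.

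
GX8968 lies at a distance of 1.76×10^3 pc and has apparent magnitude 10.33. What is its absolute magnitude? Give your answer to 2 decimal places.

M = m − 5 log₁₀(d/10 pc) = 10.33 − 5 log₁₀(1.76×10^3/10)
  = 10.33 − 5 × 2.246 = 10.33 − 11.23 = -0.90.

-0.90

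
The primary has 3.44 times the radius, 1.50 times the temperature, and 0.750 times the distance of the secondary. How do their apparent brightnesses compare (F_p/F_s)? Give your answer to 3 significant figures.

L_p/L_s = (R_p/R_s)²(T_p/T_s)⁴ = (3.44)² × (1.50)⁴ = 59.91.
F_p/F_s = (L_p/L_s)/(d_p/d_s)² = 59.91 / (0.750)² = 106.5.

107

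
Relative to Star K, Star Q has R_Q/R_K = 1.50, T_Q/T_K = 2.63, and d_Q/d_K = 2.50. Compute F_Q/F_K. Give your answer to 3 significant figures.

L_Q/L_K = (R_Q/R_K)²(T_Q/T_K)⁴ = (1.50)² × (2.63)⁴ = 107.6.
F_Q/F_K = (L_Q/L_K)/(d_Q/d_K)² = 107.6 / (2.50)² = 17.22.

17.2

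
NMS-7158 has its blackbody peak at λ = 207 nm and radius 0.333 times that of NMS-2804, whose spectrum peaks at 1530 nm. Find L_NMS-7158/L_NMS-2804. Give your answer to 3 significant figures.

Wien's law gives T ∝ 1/λ_max, so T_NMS-7158/T_NMS-2804 = λ_NMS-2804/λ_NMS-7158 = 1530/207 = 7.391.
Then L ∝ R²T⁴ gives L_NMS-7158/L_NMS-2804 = (0.333)² × (7.391)⁴ = 0.1109 × 2985 = 331.0.

331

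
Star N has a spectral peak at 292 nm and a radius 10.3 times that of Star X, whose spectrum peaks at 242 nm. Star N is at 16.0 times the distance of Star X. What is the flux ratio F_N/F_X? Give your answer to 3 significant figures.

Wien's law: T_N/T_X = λ_X/λ_N = 242/292 = 0.8288.
L_N/L_X = (R_N/R_X)²(T_N/T_X)⁴ = (10.3)²(0.8288)⁴ = 50.05.
F_N/F_X = (L_N/L_X)/(d_N/d_X)² = 50.05/(16.0)² = 0.1955.

0.196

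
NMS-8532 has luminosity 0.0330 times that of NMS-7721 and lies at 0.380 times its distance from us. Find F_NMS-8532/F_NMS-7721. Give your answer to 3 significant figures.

0.229

F = L/(4πd²), so F_NMS-8532/F_NMS-7721 = (L_NMS-8532/L_NMS-7721) / (d_NMS-8532/d_NMS-7721)²
= 0.0330 / (0.380)² = 0.0330 / 0.1444 = 0.2285.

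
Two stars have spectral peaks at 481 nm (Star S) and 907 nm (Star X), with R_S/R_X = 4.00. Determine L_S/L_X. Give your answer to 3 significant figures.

Wien's law gives T ∝ 1/λ_max, so T_S/T_X = λ_X/λ_S = 907/481 = 1.886.
Then L ∝ R²T⁴ gives L_S/L_X = (4.00)² × (1.886)⁴ = 16.00 × 12.64 = 202.3.

202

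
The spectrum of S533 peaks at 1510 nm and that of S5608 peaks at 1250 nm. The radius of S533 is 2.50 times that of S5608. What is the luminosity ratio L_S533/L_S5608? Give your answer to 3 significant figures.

Wien's law gives T ∝ 1/λ_max, so T_S533/T_S5608 = λ_S5608/λ_S533 = 1250/1510 = 0.8278.
Then L ∝ R²T⁴ gives L_S533/L_S5608 = (2.50)² × (0.8278)⁴ = 6.250 × 0.4696 = 2.935.

2.94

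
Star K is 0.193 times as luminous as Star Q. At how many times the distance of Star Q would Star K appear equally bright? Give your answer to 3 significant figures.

Equal flux requires L_K/d_K² = L_Q/d_Q², so d_K/d_Q = √(L_K/L_Q)
= √(0.193) = 0.4393.

0.439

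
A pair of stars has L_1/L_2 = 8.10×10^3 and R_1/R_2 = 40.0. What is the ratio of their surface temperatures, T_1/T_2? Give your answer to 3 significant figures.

1.50

L ∝ R²T⁴ gives T ∝ (L/R²)^(1/4), so
T_1/T_2 = (8.10×10^3 / 40.0²)^(1/4) = (5.062)^(1/4) = 1.500.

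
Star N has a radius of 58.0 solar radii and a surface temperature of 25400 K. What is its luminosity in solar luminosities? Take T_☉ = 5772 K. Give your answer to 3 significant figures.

1.26×10^6 solar luminosities

L/L_☉ = (R/R_☉)² (T/T_☉)⁴ = (58.0)² × (25400/5772)⁴
       = 3364 × (4.401)⁴ = 3364 × 375.0 = 1.261×10^6.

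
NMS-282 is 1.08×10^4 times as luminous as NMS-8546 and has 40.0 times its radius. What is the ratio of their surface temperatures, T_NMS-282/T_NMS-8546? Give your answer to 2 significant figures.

L ∝ R²T⁴ gives T ∝ (L/R²)^(1/4), so
T_NMS-282/T_NMS-8546 = (1.08×10^4 / 40.0²)^(1/4) = (6.750)^(1/4) = 1.612.

1.6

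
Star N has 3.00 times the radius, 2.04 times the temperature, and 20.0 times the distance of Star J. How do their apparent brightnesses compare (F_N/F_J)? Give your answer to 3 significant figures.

0.390

L_N/L_J = (R_N/R_J)²(T_N/T_J)⁴ = (3.00)² × (2.04)⁴ = 155.9.
F_N/F_J = (L_N/L_J)/(d_N/d_J)² = 155.9 / (20.0)² = 0.3897.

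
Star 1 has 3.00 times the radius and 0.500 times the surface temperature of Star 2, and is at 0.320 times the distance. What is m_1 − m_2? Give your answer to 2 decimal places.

L_1/L_2 = (3.00)²(0.500)⁴ = 0.5625.
F_1/F_2 = (L_1/L_2)/(d_1/d_2)² = 0.5625/0.1024 = 5.493.
m_1 − m_2 = −2.5 log₁₀(5.493) = -1.85.

-1.85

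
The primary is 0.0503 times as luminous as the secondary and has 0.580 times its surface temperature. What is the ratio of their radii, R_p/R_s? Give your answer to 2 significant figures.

0.67

L ∝ R²T⁴ gives R ∝ √L / T², so
R_p/R_s = √(0.0503) / (0.580)² = 0.2243 / 0.3364 = 0.6667.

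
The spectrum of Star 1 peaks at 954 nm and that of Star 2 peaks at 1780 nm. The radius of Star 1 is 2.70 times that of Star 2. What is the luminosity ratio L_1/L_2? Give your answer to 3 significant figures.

Wien's law gives T ∝ 1/λ_max, so T_1/T_2 = λ_2/λ_1 = 1780/954 = 1.866.
Then L ∝ R²T⁴ gives L_1/L_2 = (2.70)² × (1.866)⁴ = 7.290 × 12.12 = 88.35.

88.4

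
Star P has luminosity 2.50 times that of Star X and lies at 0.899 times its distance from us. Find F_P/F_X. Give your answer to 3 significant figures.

F = L/(4πd²), so F_P/F_X = (L_P/L_X) / (d_P/d_X)²
= 2.50 / (0.899)² = 2.50 / 0.8082 = 3.093.

3.09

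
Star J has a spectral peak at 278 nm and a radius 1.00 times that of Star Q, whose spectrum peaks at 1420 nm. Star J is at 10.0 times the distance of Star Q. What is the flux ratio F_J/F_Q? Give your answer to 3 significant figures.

Wien's law: T_J/T_Q = λ_Q/λ_J = 1420/278 = 5.108.
L_J/L_Q = (R_J/R_Q)²(T_J/T_Q)⁴ = (1.00)²(5.108)⁴ = 680.7.
F_J/F_Q = (L_J/L_Q)/(d_J/d_Q)² = 680.7/(10.0)² = 6.807.

6.81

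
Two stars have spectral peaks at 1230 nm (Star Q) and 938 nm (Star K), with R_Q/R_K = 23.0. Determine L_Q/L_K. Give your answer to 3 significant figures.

179

Wien's law gives T ∝ 1/λ_max, so T_Q/T_K = λ_K/λ_Q = 938/1230 = 0.7626.
Then L ∝ R²T⁴ gives L_Q/L_K = (23.0)² × (0.7626)⁴ = 529.0 × 0.3382 = 178.9.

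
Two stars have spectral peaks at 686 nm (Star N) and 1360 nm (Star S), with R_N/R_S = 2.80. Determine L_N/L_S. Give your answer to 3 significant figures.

121

Wien's law gives T ∝ 1/λ_max, so T_N/T_S = λ_S/λ_N = 1360/686 = 1.983.
Then L ∝ R²T⁴ gives L_N/L_S = (2.80)² × (1.983)⁴ = 7.840 × 15.45 = 121.1.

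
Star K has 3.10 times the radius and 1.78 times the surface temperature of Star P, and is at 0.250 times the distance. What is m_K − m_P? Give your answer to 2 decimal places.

L_K/L_P = (3.10)²(1.78)⁴ = 96.47.
F_K/F_P = (L_K/L_P)/(d_K/d_P)² = 96.47/0.06250 = 1544.
m_K − m_P = −2.5 log₁₀(1544) = -7.97.

-7.97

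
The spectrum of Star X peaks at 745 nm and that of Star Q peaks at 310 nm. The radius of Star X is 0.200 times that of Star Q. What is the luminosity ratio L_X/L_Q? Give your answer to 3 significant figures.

Wien's law gives T ∝ 1/λ_max, so T_X/T_Q = λ_Q/λ_X = 310/745 = 0.4161.
Then L ∝ R²T⁴ gives L_X/L_Q = (0.200)² × (0.4161)⁴ = 0.04000 × 0.02998 = 0.001199.

0.00120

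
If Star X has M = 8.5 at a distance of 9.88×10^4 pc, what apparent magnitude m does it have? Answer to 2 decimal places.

28.47

m = M + 5 log₁₀(d/10 pc) = 8.5 + 5 log₁₀(9.88×10^4/10)
  = 8.5 + 5 × 3.995 = 8.5 + 19.97 = 28.47.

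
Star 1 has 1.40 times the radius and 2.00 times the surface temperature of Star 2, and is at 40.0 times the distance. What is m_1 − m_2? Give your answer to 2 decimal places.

L_1/L_2 = (1.40)²(2.00)⁴ = 31.36.
F_1/F_2 = (L_1/L_2)/(d_1/d_2)² = 31.36/1600 = 0.01960.
m_1 − m_2 = −2.5 log₁₀(0.01960) = 4.27.

4.27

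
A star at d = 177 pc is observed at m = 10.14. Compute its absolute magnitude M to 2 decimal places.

3.90

M = m − 5 log₁₀(d/10 pc) = 10.14 − 5 log₁₀(177/10)
  = 10.14 − 5 × 1.248 = 10.14 − 6.24 = 3.90.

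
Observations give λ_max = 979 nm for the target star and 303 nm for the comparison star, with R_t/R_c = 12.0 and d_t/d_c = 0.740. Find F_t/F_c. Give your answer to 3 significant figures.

2.41

Wien's law: T_t/T_c = λ_c/λ_t = 303/979 = 0.3095.
L_t/L_c = (R_t/R_c)²(T_t/T_c)⁴ = (12.0)²(0.3095)⁴ = 1.321.
F_t/F_c = (L_t/L_c)/(d_t/d_c)² = 1.321/(0.740)² = 2.413.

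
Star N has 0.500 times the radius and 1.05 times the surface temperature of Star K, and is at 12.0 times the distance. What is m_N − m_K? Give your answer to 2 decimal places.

L_N/L_K = (0.500)²(1.05)⁴ = 0.3039.
F_N/F_K = (L_N/L_K)/(d_N/d_K)² = 0.3039/144.0 = 0.002110.
m_N − m_K = −2.5 log₁₀(0.002110) = 6.69.

6.69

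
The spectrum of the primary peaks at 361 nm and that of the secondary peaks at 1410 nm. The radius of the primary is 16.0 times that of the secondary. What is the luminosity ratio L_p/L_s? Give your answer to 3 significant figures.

Wien's law gives T ∝ 1/λ_max, so T_p/T_s = λ_s/λ_p = 1410/361 = 3.906.
Then L ∝ R²T⁴ gives L_p/L_s = (16.0)² × (3.906)⁴ = 256.0 × 232.7 = 5.958×10^4.

5.96×10^4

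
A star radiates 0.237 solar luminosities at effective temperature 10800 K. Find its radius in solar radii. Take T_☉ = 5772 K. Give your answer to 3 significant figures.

0.139 solar radii

R/R_☉ = √(L/L_☉) / (T/T_☉)² = √(0.237) / (1.871)²
       = 0.4868 / 3.501 = 0.1391.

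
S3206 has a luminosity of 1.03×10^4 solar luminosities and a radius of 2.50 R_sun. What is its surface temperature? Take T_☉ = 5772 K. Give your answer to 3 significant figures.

3.68×10^4 K

T/T_☉ = (L/L_☉)^(1/4) / (R/R_☉)^(1/2)
T = 5772 × (1.03×10^4)^(1/4) / √(2.50) = 5772 × 10.07 / 1.581 = 3.678×10^4 K.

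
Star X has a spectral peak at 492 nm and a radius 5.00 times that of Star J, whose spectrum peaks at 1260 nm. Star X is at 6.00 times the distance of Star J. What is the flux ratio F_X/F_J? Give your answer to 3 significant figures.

29.9

Wien's law: T_X/T_J = λ_J/λ_X = 1260/492 = 2.561.
L_X/L_J = (R_X/R_J)²(T_X/T_J)⁴ = (5.00)²(2.561)⁴ = 1075.
F_X/F_J = (L_X/L_J)/(d_X/d_J)² = 1075/(6.00)² = 29.87.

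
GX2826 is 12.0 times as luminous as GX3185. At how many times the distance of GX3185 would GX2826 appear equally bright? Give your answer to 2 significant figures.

3.5

Equal flux requires L_GX2826/d_GX2826² = L_GX3185/d_GX3185², so d_GX2826/d_GX3185 = √(L_GX2826/L_GX3185)
= √(12.0) = 3.464.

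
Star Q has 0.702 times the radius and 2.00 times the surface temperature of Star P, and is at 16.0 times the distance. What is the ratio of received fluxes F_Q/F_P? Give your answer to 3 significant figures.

L_Q/L_P = (R_Q/R_P)²(T_Q/T_P)⁴ = (0.702)² × (2.00)⁴ = 7.885.
F_Q/F_P = (L_Q/L_P)/(d_Q/d_P)² = 7.885 / (16.0)² = 0.03080.

0.0308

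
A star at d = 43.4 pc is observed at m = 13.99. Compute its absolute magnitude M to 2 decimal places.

10.80

M = m − 5 log₁₀(d/10 pc) = 13.99 − 5 log₁₀(43.4/10)
  = 13.99 − 5 × 0.637 = 13.99 − 3.19 = 10.80.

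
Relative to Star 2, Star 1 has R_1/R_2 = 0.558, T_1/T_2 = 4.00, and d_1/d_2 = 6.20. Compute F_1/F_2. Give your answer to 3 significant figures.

L_1/L_2 = (R_1/R_2)²(T_1/T_2)⁴ = (0.558)² × (4.00)⁴ = 79.71.
F_1/F_2 = (L_1/L_2)/(d_1/d_2)² = 79.71 / (6.20)² = 2.074.

2.07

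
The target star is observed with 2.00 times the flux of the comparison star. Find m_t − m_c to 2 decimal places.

m_t − m_c = −2.5 log₁₀(F_t/F_c) = −2.5 log₁₀(2.00) = −2.5 × (0.301) = -0.753.

-0.75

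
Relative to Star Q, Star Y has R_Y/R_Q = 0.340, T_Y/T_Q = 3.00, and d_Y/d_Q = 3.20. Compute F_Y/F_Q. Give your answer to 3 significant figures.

L_Y/L_Q = (R_Y/R_Q)²(T_Y/T_Q)⁴ = (0.340)² × (3.00)⁴ = 9.364.
F_Y/F_Q = (L_Y/L_Q)/(d_Y/d_Q)² = 9.364 / (3.20)² = 0.9144.

0.914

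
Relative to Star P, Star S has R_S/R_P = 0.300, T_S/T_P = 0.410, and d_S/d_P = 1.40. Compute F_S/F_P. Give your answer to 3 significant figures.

L_S/L_P = (R_S/R_P)²(T_S/T_P)⁴ = (0.300)² × (0.410)⁴ = 0.002543.
F_S/F_P = (L_S/L_P)/(d_S/d_P)² = 0.002543 / (1.40)² = 0.001298.

0.00130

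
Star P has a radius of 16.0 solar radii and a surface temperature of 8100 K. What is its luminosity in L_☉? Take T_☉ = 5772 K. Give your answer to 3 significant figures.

L/L_☉ = (R/R_☉)² (T/T_☉)⁴ = (16.0)² × (8100/5772)⁴
       = 256.0 × (1.403)⁴ = 256.0 × 3.878 = 992.8.

993 L_☉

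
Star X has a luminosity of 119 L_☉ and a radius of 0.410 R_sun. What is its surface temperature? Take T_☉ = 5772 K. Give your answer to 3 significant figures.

T/T_☉ = (L/L_☉)^(1/4) / (R/R_☉)^(1/2)
T = 5772 × (119)^(1/4) / √(0.410) = 5772 × 3.303 / 0.6403 = 2.977×10^4 K.

2.98×10^4 K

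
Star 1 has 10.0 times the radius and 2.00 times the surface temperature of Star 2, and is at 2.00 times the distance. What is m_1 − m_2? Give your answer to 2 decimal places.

-6.51

L_1/L_2 = (10.0)²(2.00)⁴ = 1600.
F_1/F_2 = (L_1/L_2)/(d_1/d_2)² = 1600/4.000 = 400.0.
m_1 − m_2 = −2.5 log₁₀(400.0) = -6.51.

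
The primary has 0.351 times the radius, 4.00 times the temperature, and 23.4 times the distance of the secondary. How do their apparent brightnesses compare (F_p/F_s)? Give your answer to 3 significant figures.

L_p/L_s = (R_p/R_s)²(T_p/T_s)⁴ = (0.351)² × (4.00)⁴ = 31.54.
F_p/F_s = (L_p/L_s)/(d_p/d_s)² = 31.54 / (23.4)² = 0.05760.

0.0576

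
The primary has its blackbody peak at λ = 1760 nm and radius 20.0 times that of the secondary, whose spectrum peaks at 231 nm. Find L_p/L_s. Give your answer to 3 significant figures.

0.119

Wien's law gives T ∝ 1/λ_max, so T_p/T_s = λ_s/λ_p = 231/1760 = 0.1313.
Then L ∝ R²T⁴ gives L_p/L_s = (20.0)² × (0.1313)⁴ = 400.0 × 2.968×10^-4 = 0.1187.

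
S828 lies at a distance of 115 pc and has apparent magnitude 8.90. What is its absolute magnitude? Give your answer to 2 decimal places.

M = m − 5 log₁₀(d/10 pc) = 8.90 − 5 log₁₀(115/10)
  = 8.90 − 5 × 1.061 = 8.90 − 5.30 = 3.60.

3.60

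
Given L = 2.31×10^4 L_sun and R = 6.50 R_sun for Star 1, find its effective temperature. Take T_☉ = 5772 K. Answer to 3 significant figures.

2.79×10^4 K

T/T_☉ = (L/L_☉)^(1/4) / (R/R_☉)^(1/2)
T = 5772 × (2.31×10^4)^(1/4) / √(6.50) = 5772 × 12.33 / 2.550 = 2.791×10^4 K.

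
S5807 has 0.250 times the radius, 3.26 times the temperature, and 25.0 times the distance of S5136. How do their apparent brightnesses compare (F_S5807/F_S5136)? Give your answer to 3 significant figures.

L_S5807/L_S5136 = (R_S5807/R_S5136)²(T_S5807/T_S5136)⁴ = (0.250)² × (3.26)⁴ = 7.059.
F_S5807/F_S5136 = (L_S5807/L_S5136)/(d_S5807/d_S5136)² = 7.059 / (25.0)² = 0.01129.

0.0113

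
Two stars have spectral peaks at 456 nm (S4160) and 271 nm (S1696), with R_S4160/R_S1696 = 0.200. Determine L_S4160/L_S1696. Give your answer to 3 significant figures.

Wien's law gives T ∝ 1/λ_max, so T_S4160/T_S1696 = λ_S1696/λ_S4160 = 271/456 = 0.5943.
Then L ∝ R²T⁴ gives L_S4160/L_S1696 = (0.200)² × (0.5943)⁴ = 0.04000 × 0.1247 = 0.004990.

0.00499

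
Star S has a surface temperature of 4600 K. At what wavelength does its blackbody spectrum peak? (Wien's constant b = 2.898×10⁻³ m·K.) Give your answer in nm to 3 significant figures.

630 nm

λ_max = b/T = 2.898×10⁻³ / 4600 = 6.30×10^-7 m = 630.0 nm.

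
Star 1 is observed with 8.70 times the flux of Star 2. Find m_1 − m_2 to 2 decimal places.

-2.35

m_1 − m_2 = −2.5 log₁₀(F_1/F_2) = −2.5 log₁₀(8.70) = −2.5 × (0.940) = -2.349.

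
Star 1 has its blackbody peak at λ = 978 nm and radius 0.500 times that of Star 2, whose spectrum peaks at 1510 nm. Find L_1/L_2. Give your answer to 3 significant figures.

Wien's law gives T ∝ 1/λ_max, so T_1/T_2 = λ_2/λ_1 = 1510/978 = 1.544.
Then L ∝ R²T⁴ gives L_1/L_2 = (0.500)² × (1.544)⁴ = 0.2500 × 5.683 = 1.421.

1.42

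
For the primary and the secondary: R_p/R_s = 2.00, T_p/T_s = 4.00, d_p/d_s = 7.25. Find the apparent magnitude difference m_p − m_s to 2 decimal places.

L_p/L_s = (2.00)²(4.00)⁴ = 1024.
F_p/F_s = (L_p/L_s)/(d_p/d_s)² = 1024/52.56 = 19.48.
m_p − m_s = −2.5 log₁₀(19.48) = -3.22.

-3.22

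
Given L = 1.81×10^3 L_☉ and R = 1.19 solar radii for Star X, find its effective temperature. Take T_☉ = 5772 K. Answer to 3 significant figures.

T/T_☉ = (L/L_☉)^(1/4) / (R/R_☉)^(1/2)
T = 5772 × (1.81×10^3)^(1/4) / √(1.19) = 5772 × 6.523 / 1.091 = 3.451×10^4 K.

3.45×10^4 K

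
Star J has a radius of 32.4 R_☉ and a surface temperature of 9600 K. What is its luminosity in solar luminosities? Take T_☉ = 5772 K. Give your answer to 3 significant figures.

8.03×10^3 solar luminosities

L/L_☉ = (R/R_☉)² (T/T_☉)⁴ = (32.4)² × (9600/5772)⁴
       = 1050 × (1.663)⁴ = 1050 × 7.652 = 8033.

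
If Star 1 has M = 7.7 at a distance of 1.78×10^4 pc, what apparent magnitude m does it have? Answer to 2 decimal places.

23.95

m = M + 5 log₁₀(d/10 pc) = 7.7 + 5 log₁₀(1.78×10^4/10)
  = 7.7 + 5 × 3.250 = 7.7 + 16.25 = 23.95.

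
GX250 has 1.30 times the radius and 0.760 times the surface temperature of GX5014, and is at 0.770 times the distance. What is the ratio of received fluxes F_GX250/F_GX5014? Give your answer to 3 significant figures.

0.951

L_GX250/L_GX5014 = (R_GX250/R_GX5014)²(T_GX250/T_GX5014)⁴ = (1.30)² × (0.760)⁴ = 0.5638.
F_GX250/F_GX5014 = (L_GX250/L_GX5014)/(d_GX250/d_GX5014)² = 0.5638 / (0.770)² = 0.9510.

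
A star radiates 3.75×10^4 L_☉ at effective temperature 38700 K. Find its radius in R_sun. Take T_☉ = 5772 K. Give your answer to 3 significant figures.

4.31 R_sun

R/R_☉ = √(L/L_☉) / (T/T_☉)² = √(3.75×10^4) / (6.705)²
       = 193.6 / 44.95 = 4.308.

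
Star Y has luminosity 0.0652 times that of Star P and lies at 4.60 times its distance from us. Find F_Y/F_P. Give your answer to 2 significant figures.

0.0031

F = L/(4πd²), so F_Y/F_P = (L_Y/L_P) / (d_Y/d_P)²
= 0.0652 / (4.60)² = 0.0652 / 21.16 = 0.003081.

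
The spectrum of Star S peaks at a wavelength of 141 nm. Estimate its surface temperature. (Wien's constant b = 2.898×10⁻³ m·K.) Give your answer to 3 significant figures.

T = b/λ_max = 2.898×10⁻³ / (141×10⁻⁹) = 2.055×10^4 K.

2.06×10^4 K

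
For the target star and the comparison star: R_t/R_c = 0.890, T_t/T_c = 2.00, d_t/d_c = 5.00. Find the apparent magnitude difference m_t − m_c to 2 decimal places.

L_t/L_c = (0.890)²(2.00)⁴ = 12.67.
F_t/F_c = (L_t/L_c)/(d_t/d_c)² = 12.67/25.00 = 0.5069.
m_t − m_c = −2.5 log₁₀(0.5069) = 0.74.

0.74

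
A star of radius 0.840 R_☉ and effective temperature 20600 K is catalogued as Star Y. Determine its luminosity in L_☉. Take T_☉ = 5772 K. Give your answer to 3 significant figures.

L/L_☉ = (R/R_☉)² (T/T_☉)⁴ = (0.840)² × (20600/5772)⁴
       = 0.7056 × (3.569)⁴ = 0.7056 × 162.2 = 114.5.

114 L_☉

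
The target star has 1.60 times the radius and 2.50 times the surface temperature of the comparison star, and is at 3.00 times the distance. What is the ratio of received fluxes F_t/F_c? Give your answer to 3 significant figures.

L_t/L_c = (R_t/R_c)²(T_t/T_c)⁴ = (1.60)² × (2.50)⁴ = 100.0.
F_t/F_c = (L_t/L_c)/(d_t/d_c)² = 100.0 / (3.00)² = 11.11.

11.1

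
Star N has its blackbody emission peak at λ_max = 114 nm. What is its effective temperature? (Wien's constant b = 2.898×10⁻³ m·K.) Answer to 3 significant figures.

T = b/λ_max = 2.898×10⁻³ / (114×10⁻⁹) = 2.542×10^4 K.

2.54×10^4 K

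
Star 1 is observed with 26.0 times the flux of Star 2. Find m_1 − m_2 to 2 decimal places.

m_1 − m_2 = −2.5 log₁₀(F_1/F_2) = −2.5 log₁₀(26.0) = −2.5 × (1.415) = -3.537.

-3.54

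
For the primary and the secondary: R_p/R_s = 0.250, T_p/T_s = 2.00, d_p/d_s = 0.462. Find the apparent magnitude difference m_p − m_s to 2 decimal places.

-1.68

L_p/L_s = (0.250)²(2.00)⁴ = 1.000.
F_p/F_s = (L_p/L_s)/(d_p/d_s)² = 1.000/0.2134 = 4.685.
m_p − m_s = −2.5 log₁₀(4.685) = -1.68.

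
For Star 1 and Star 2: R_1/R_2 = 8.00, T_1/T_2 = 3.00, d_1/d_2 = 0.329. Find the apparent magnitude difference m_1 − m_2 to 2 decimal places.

L_1/L_2 = (8.00)²(3.00)⁴ = 5184.
F_1/F_2 = (L_1/L_2)/(d_1/d_2)² = 5184/0.1082 = 4.789×10^4.
m_1 − m_2 = −2.5 log₁₀(4.789×10^4) = -11.70.

-11.70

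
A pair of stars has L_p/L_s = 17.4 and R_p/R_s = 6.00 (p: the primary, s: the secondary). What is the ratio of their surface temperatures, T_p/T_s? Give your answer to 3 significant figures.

L ∝ R²T⁴ gives T ∝ (L/R²)^(1/4), so
T_p/T_s = (17.4 / 6.00²)^(1/4) = (0.4833)^(1/4) = 0.8338.

0.834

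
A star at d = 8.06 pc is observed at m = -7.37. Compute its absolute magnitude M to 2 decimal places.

M = m − 5 log₁₀(d/10 pc) = -7.37 − 5 log₁₀(8.06/10)
  = -7.37 − 5 × -0.094 = -7.37 − -0.47 = -6.90.

-6.90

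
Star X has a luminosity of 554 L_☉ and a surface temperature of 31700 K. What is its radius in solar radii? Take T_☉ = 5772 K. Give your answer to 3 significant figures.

0.780 solar radii

R/R_☉ = √(L/L_☉) / (T/T_☉)² = √(554) / (5.492)²
       = 23.54 / 30.16 = 0.7803.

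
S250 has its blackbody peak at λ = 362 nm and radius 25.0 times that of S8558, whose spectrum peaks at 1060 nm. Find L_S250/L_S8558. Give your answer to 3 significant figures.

Wien's law gives T ∝ 1/λ_max, so T_S250/T_S8558 = λ_S8558/λ_S250 = 1060/362 = 2.928.
Then L ∝ R²T⁴ gives L_S250/L_S8558 = (25.0)² × (2.928)⁴ = 625.0 × 73.52 = 4.595×10^4.

4.59×10^4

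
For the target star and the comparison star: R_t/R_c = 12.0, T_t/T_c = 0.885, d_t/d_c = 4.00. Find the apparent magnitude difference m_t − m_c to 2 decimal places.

-1.86

L_t/L_c = (12.0)²(0.885)⁴ = 88.34.
F_t/F_c = (L_t/L_c)/(d_t/d_c)² = 88.34/16.00 = 5.521.
m_t − m_c = −2.5 log₁₀(5.521) = -1.86.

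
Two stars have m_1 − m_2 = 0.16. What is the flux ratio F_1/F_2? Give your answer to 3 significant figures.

F_1/F_2 = 10^(−(m_1 − m_2)/2.5) = 10^(-0.16/2.5) = 10^-0.064 = 0.8630.

0.863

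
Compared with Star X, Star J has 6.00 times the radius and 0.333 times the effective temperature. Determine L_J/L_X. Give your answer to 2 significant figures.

0.44

From the Stefan–Boltzmann law, L ∝ R²T⁴, so
L_J/L_X = (R_J/R_X)² (T_J/T_X)⁴ = (6.00)² × (0.333)⁴ = 36.00 × 0.01230 = 0.4427.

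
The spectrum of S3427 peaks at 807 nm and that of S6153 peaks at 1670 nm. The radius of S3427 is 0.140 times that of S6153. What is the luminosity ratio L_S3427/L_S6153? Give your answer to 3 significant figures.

Wien's law gives T ∝ 1/λ_max, so T_S3427/T_S6153 = λ_S6153/λ_S3427 = 1670/807 = 2.069.
Then L ∝ R²T⁴ gives L_S3427/L_S6153 = (0.140)² × (2.069)⁴ = 0.01960 × 18.34 = 0.3594.

0.359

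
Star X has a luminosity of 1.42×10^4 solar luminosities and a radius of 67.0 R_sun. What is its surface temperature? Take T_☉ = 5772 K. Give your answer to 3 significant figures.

7.70×10^3 K

T/T_☉ = (L/L_☉)^(1/4) / (R/R_☉)^(1/2)
T = 5772 × (1.42×10^4)^(1/4) / √(67.0) = 5772 × 10.92 / 8.185 = 7698 K.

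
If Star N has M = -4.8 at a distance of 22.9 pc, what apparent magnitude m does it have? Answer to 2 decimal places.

-3.00

m = M + 5 log₁₀(d/10 pc) = -4.8 + 5 log₁₀(22.9/10)
  = -4.8 + 5 × 0.360 = -4.8 + 1.80 = -3.00.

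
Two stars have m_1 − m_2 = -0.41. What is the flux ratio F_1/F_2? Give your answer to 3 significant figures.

F_1/F_2 = 10^(−(m_1 − m_2)/2.5) = 10^(0.41/2.5) = 10^0.164 = 1.459.

1.46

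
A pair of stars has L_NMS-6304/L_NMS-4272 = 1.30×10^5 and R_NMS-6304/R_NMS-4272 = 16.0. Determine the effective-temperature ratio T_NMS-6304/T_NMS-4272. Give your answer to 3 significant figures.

L ∝ R²T⁴ gives T ∝ (L/R²)^(1/4), so
T_NMS-6304/T_NMS-4272 = (1.30×10^5 / 16.0²)^(1/4) = (507.8)^(1/4) = 4.747.

4.75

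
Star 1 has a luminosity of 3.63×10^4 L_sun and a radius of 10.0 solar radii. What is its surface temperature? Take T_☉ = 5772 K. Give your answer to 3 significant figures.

2.52×10^4 K

T/T_☉ = (L/L_☉)^(1/4) / (R/R_☉)^(1/2)
T = 5772 × (3.63×10^4)^(1/4) / √(10.0) = 5772 × 13.80 / 3.162 = 2.519×10^4 K.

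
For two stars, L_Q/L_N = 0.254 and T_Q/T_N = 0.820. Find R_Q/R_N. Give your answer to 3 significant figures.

0.750

L ∝ R²T⁴ gives R ∝ √L / T², so
R_Q/R_N = √(0.254) / (0.820)² = 0.5040 / 0.6724 = 0.7495.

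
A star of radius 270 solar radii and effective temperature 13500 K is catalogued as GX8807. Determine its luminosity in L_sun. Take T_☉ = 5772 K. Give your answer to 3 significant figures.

2.18×10^6 L_sun

L/L_☉ = (R/R_☉)² (T/T_☉)⁴ = (270)² × (13500/5772)⁴
       = 7.290×10^4 × (2.339)⁴ = 7.290×10^4 × 29.92 = 2.182×10^6.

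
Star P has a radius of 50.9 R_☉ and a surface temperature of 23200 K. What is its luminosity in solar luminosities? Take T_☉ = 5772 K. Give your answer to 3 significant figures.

L/L_☉ = (R/R_☉)² (T/T_☉)⁴ = (50.9)² × (23200/5772)⁴
       = 2591 × (4.019)⁴ = 2591 × 261.0 = 6.762×10^5.

6.76×10^5 solar luminosities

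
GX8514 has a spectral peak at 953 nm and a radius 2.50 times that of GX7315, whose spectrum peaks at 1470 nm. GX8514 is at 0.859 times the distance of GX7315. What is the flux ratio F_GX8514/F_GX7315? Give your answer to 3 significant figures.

Wien's law: T_GX8514/T_GX7315 = λ_GX7315/λ_GX8514 = 1470/953 = 1.542.
L_GX8514/L_GX7315 = (R_GX8514/R_GX7315)²(T_GX8514/T_GX7315)⁴ = (2.50)²(1.542)⁴ = 35.38.
F_GX8514/F_GX7315 = (L_GX8514/L_GX7315)/(d_GX8514/d_GX7315)² = 35.38/(0.859)² = 47.95.

48.0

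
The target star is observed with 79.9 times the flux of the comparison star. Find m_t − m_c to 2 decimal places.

m_t − m_c = −2.5 log₁₀(F_t/F_c) = −2.5 log₁₀(79.9) = −2.5 × (1.903) = -4.756.

-4.76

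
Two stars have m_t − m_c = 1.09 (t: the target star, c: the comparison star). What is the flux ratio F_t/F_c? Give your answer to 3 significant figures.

F_t/F_c = 10^(−(m_t − m_c)/2.5) = 10^(-1.09/2.5) = 10^-0.436 = 0.3664.

0.366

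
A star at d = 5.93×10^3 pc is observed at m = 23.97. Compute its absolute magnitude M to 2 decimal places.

M = m − 5 log₁₀(d/10 pc) = 23.97 − 5 log₁₀(5.93×10^3/10)
  = 23.97 − 5 × 2.773 = 23.97 − 13.87 = 10.10.

10.10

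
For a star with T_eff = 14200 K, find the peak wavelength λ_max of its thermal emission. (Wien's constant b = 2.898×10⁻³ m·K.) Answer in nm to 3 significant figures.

λ_max = b/T = 2.898×10⁻³ / 14200 = 2.04×10^-7 m = 204.1 nm.

204 nm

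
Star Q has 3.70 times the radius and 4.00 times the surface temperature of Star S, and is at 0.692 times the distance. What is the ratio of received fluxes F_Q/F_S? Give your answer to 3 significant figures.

7.32×10^3

L_Q/L_S = (R_Q/R_S)²(T_Q/T_S)⁴ = (3.70)² × (4.00)⁴ = 3505.
F_Q/F_S = (L_Q/L_S)/(d_Q/d_S)² = 3505 / (0.692)² = 7319.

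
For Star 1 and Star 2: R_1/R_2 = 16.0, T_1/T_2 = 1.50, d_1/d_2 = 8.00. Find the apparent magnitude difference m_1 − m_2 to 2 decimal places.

L_1/L_2 = (16.0)²(1.50)⁴ = 1296.
F_1/F_2 = (L_1/L_2)/(d_1/d_2)² = 1296/64.00 = 20.25.
m_1 − m_2 = −2.5 log₁₀(20.25) = -3.27.

-3.27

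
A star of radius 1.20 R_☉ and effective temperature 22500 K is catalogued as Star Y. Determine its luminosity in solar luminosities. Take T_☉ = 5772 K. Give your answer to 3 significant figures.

332 solar luminosities

L/L_☉ = (R/R_☉)² (T/T_☉)⁴ = (1.20)² × (22500/5772)⁴
       = 1.440 × (3.898)⁴ = 1.440 × 230.9 = 332.5.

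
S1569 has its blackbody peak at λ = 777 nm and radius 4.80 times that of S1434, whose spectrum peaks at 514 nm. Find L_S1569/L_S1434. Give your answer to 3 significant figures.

Wien's law gives T ∝ 1/λ_max, so T_S1569/T_S1434 = λ_S1434/λ_S1569 = 514/777 = 0.6615.
Then L ∝ R²T⁴ gives L_S1569/L_S1434 = (4.80)² × (0.6615)⁴ = 23.04 × 0.1915 = 4.412.

4.41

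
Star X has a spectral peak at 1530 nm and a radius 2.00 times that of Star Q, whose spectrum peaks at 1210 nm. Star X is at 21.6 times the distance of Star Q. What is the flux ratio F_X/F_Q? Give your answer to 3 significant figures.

Wien's law: T_X/T_Q = λ_Q/λ_X = 1210/1530 = 0.7908.
L_X/L_Q = (R_X/R_Q)²(T_X/T_Q)⁴ = (2.00)²(0.7908)⁴ = 1.565.
F_X/F_Q = (L_X/L_Q)/(d_X/d_Q)² = 1.565/(21.6)² = 0.003354.

0.00335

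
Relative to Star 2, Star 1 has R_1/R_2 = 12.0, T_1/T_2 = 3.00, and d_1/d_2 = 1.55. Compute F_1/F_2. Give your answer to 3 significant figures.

L_1/L_2 = (R_1/R_2)²(T_1/T_2)⁴ = (12.0)² × (3.00)⁴ = 1.166×10^4.
F_1/F_2 = (L_1/L_2)/(d_1/d_2)² = 1.166×10^4 / (1.55)² = 4855.

4.85×10^3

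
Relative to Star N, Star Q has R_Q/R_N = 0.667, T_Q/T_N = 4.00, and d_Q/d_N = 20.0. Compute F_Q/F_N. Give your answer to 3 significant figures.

L_Q/L_N = (R_Q/R_N)²(T_Q/T_N)⁴ = (0.667)² × (4.00)⁴ = 113.9.
F_Q/F_N = (L_Q/L_N)/(d_Q/d_N)² = 113.9 / (20.0)² = 0.2847.

0.285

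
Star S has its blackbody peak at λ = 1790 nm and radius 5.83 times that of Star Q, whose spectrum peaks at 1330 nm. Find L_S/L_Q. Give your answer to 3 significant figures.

Wien's law gives T ∝ 1/λ_max, so T_S/T_Q = λ_Q/λ_S = 1330/1790 = 0.7430.
Then L ∝ R²T⁴ gives L_S/L_Q = (5.83)² × (0.7430)⁴ = 33.99 × 0.3048 = 10.36.

10.4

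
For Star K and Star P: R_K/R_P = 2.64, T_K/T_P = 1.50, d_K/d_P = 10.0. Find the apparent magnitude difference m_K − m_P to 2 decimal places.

L_K/L_P = (2.64)²(1.50)⁴ = 35.28.
F_K/F_P = (L_K/L_P)/(d_K/d_P)² = 35.28/100.0 = 0.3528.
m_K − m_P = −2.5 log₁₀(0.3528) = 1.13.

1.13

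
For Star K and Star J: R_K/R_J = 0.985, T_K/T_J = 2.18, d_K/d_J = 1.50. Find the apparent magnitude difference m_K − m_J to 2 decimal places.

L_K/L_J = (0.985)²(2.18)⁴ = 21.91.
F_K/F_J = (L_K/L_J)/(d_K/d_J)² = 21.91/2.250 = 9.739.
m_K − m_J = −2.5 log₁₀(9.739) = -2.47.

-2.47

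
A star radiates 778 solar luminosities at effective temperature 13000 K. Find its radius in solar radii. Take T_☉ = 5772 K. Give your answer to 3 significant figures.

5.50 solar radii

R/R_☉ = √(L/L_☉) / (T/T_☉)² = √(778) / (2.252)²
       = 27.89 / 5.073 = 5.499.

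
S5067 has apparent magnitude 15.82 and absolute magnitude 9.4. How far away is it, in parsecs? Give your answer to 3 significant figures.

192 pc

m − M = 5 log₁₀(d/10 pc)
15.82 − (9.4) = 6.42 = 5 log₁₀(d/10)
d = 10 × 10^(6.42/5) = 10 × 10^1.284 = 192.3 pc.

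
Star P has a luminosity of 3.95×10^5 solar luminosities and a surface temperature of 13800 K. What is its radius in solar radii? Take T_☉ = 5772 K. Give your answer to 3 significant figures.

110 solar radii

R/R_☉ = √(L/L_☉) / (T/T_☉)² = √(3.95×10^5) / (2.391)²
       = 628.5 / 5.716 = 109.9.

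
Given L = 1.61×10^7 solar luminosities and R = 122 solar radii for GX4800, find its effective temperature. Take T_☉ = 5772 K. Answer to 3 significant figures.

3.31×10^4 K

T/T_☉ = (L/L_☉)^(1/4) / (R/R_☉)^(1/2)
T = 5772 × (1.61×10^7)^(1/4) / √(122) = 5772 × 63.34 / 11.05 = 3.310×10^4 K.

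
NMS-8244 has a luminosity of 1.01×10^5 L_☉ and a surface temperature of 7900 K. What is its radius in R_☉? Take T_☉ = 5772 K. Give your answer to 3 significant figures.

R/R_☉ = √(L/L_☉) / (T/T_☉)² = √(1.01×10^5) / (1.369)²
       = 317.8 / 1.873 = 169.7.

170 R_☉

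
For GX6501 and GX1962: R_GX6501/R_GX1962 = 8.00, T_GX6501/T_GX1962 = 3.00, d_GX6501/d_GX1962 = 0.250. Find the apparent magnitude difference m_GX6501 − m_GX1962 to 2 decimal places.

L_GX6501/L_GX1962 = (8.00)²(3.00)⁴ = 5184.
F_GX6501/F_GX1962 = (L_GX6501/L_GX1962)/(d_GX6501/d_GX1962)² = 5184/0.06250 = 8.294×10^4.
m_GX6501 − m_GX1962 = −2.5 log₁₀(8.294×10^4) = -12.30.

-12.30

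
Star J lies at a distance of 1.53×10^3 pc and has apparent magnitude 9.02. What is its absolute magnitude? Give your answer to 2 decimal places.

M = m − 5 log₁₀(d/10 pc) = 9.02 − 5 log₁₀(1.53×10^3/10)
  = 9.02 − 5 × 2.185 = 9.02 − 10.92 = -1.90.

-1.90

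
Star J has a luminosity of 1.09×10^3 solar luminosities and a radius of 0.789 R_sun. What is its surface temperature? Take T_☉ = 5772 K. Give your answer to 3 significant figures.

3.73×10^4 K

T/T_☉ = (L/L_☉)^(1/4) / (R/R_☉)^(1/2)
T = 5772 × (1.09×10^3)^(1/4) / √(0.789) = 5772 × 5.746 / 0.8883 = 3.734×10^4 K.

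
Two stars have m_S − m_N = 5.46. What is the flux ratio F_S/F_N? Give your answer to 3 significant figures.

0.00655

F_S/F_N = 10^(−(m_S − m_N)/2.5) = 10^(-5.46/2.5) = 10^-2.184 = 0.006546.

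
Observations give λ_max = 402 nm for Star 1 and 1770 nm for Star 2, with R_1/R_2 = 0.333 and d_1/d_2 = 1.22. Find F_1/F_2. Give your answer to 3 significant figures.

Wien's law: T_1/T_2 = λ_2/λ_1 = 1770/402 = 4.403.
L_1/L_2 = (R_1/R_2)²(T_1/T_2)⁴ = (0.333)²(4.403)⁴ = 41.68.
F_1/F_2 = (L_1/L_2)/(d_1/d_2)² = 41.68/(1.22)² = 28.00.

28.0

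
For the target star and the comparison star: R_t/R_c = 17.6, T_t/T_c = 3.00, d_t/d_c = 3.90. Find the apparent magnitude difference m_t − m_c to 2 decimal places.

-8.04

L_t/L_c = (17.6)²(3.00)⁴ = 2.509×10^4.
F_t/F_c = (L_t/L_c)/(d_t/d_c)² = 2.509×10^4/15.21 = 1650.
m_t − m_c = −2.5 log₁₀(1650) = -8.04.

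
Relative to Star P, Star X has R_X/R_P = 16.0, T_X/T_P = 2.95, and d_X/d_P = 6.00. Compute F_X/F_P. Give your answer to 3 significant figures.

L_X/L_P = (R_X/R_P)²(T_X/T_P)⁴ = (16.0)² × (2.95)⁴ = 1.939×10^4.
F_X/F_P = (L_X/L_P)/(d_X/d_P)² = 1.939×10^4 / (6.00)² = 538.5.

539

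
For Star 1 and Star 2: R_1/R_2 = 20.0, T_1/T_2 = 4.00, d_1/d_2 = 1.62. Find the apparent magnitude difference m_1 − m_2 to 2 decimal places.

L_1/L_2 = (20.0)²(4.00)⁴ = 1.024×10^5.
F_1/F_2 = (L_1/L_2)/(d_1/d_2)² = 1.024×10^5/2.624 = 3.902×10^4.
m_1 − m_2 = −2.5 log₁₀(3.902×10^4) = -11.48.

-11.48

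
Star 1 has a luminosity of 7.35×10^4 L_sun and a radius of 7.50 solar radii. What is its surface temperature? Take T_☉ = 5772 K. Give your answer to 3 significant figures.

3.47×10^4 K

T/T_☉ = (L/L_☉)^(1/4) / (R/R_☉)^(1/2)
T = 5772 × (7.35×10^4)^(1/4) / √(7.50) = 5772 × 16.47 / 2.739 = 3.470×10^4 K.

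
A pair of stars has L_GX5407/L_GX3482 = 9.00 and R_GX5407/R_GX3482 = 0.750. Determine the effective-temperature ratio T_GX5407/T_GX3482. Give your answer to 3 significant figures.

2.00

L ∝ R²T⁴ gives T ∝ (L/R²)^(1/4), so
T_GX5407/T_GX3482 = (9.00 / 0.750²)^(1/4) = (16.00)^(1/4) = 2.000.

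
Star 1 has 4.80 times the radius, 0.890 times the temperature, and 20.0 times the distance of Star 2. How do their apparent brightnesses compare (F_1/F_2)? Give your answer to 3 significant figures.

L_1/L_2 = (R_1/R_2)²(T_1/T_2)⁴ = (4.80)² × (0.890)⁴ = 14.46.
F_1/F_2 = (L_1/L_2)/(d_1/d_2)² = 14.46 / (20.0)² = 0.03614.

0.0361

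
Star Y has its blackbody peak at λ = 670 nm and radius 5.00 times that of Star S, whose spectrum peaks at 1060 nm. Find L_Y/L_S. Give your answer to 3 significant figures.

Wien's law gives T ∝ 1/λ_max, so T_Y/T_S = λ_S/λ_Y = 1060/670 = 1.582.
Then L ∝ R²T⁴ gives L_Y/L_S = (5.00)² × (1.582)⁴ = 25.00 × 6.265 = 156.6.

157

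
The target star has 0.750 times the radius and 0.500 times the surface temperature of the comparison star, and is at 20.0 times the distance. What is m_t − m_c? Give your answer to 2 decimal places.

L_t/L_c = (0.750)²(0.500)⁴ = 0.03516.
F_t/F_c = (L_t/L_c)/(d_t/d_c)² = 0.03516/400.0 = 8.789×10^-5.
m_t − m_c = −2.5 log₁₀(8.789×10^-5) = 10.14.

10.14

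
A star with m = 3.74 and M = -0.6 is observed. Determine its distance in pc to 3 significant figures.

73.8 pc

m − M = 5 log₁₀(d/10 pc)
3.74 − (-0.6) = 4.34 = 5 log₁₀(d/10)
d = 10 × 10^(4.34/5) = 10 × 10^0.868 = 73.79 pc.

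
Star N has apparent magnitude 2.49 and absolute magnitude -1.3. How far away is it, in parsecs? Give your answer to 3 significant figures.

57.3 pc

m − M = 5 log₁₀(d/10 pc)
2.49 − (-1.3) = 3.79 = 5 log₁₀(d/10)
d = 10 × 10^(3.79/5) = 10 × 10^0.758 = 57.28 pc.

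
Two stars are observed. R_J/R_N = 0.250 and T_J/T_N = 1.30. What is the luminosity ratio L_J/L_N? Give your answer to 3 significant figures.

0.179

From the Stefan–Boltzmann law, L ∝ R²T⁴, so
L_J/L_N = (R_J/R_N)² (T_J/T_N)⁴ = (0.250)² × (1.30)⁴ = 0.06250 × 2.856 = 0.1785.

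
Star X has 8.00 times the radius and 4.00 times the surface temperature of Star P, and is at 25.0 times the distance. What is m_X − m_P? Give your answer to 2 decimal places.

-3.55

L_X/L_P = (8.00)²(4.00)⁴ = 1.638×10^4.
F_X/F_P = (L_X/L_P)/(d_X/d_P)² = 1.638×10^4/625.0 = 26.21.
m_X − m_P = −2.5 log₁₀(26.21) = -3.55.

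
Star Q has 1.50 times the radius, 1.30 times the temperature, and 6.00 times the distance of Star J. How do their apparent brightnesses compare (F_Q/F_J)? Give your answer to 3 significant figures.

L_Q/L_J = (R_Q/R_J)²(T_Q/T_J)⁴ = (1.50)² × (1.30)⁴ = 6.426.
F_Q/F_J = (L_Q/L_J)/(d_Q/d_J)² = 6.426 / (6.00)² = 0.1785.

0.179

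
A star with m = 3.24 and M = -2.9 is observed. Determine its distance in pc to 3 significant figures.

m − M = 5 log₁₀(d/10 pc)
3.24 − (-2.9) = 6.14 = 5 log₁₀(d/10)
d = 10 × 10^(6.14/5) = 10 × 10^1.228 = 169.0 pc.

169 pc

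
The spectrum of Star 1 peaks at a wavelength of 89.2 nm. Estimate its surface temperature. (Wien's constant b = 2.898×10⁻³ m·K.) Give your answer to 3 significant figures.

3.25×10^4 K

T = b/λ_max = 2.898×10⁻³ / (89.2×10⁻⁹) = 3.249×10^4 K.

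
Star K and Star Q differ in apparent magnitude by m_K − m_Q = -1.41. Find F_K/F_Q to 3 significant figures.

F_K/F_Q = 10^(−(m_K − m_Q)/2.5) = 10^(1.41/2.5) = 10^0.564 = 3.664.

3.66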